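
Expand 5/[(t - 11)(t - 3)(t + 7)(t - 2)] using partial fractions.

Using Heaviside cover-up: (5/1296)/(t - 11) - (1/16)/(t - 3) - (1/324)/(t + 7) + (5/81)/(t - 2)


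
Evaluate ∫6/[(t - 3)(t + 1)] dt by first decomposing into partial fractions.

Decompose: 6/[(t - 3)(t + 1)] = (3/2)/(t - 3) - (3/2)/(t + 1). Integrate each term: (3/2) ln|(t - 3)| - (3/2) ln|(t + 1)| + C


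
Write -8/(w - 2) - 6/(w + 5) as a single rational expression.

Common denominator (w - 2)(w + 5). Numerator: -8(w + 5) - 6(w - 2) = (-8w - 40) - (6w - 12) = -14w - 28
Result: (-14w - 28)/[(w - 2)(w + 5)]


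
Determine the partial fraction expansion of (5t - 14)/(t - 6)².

(5t - 14) = A(t - 6) + B. At t = 6: B = 5·6 - 14 = 16. Coeff of t: A = 5
Result: 5/(t - 6) + 16/(t - 6)²


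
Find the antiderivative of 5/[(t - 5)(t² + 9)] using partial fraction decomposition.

Cover-up at t=5: P = 5/(5²+9) = 5/34. Coeff matching: Q = -5/34, R = -25/34. Decomposition: (5/34)/(t - 5) - ((5/34)t + 25/34)/(t² + 9). Integrate: linear → ln, quadratic → (1/2)ln + arctan: (5/34) ln|(t - 5)| - (5/68) ln(t² + 9) - (25/102) arctan(t/3) + C


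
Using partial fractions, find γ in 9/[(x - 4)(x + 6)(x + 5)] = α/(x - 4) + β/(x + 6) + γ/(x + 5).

Cover-up at x = -5: γ = 9/[(-5 - 4)(-5 + 6)] = 9/[(-9)(1)] = -9/9 = -1


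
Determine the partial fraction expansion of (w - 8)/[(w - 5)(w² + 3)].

At w=5: A = (1·5 - 8)/(5² + 3) = -3/28. B = -A = 3/28, C = 1 - 5·A = 43/28
Result: (-3/28)/(w - 5) + ((3/28)w + 43/28)/(w² + 3)


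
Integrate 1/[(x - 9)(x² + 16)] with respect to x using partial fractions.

Cover-up at x=9: P = 1/(9²+16) = 1/97. Coeff matching: Q = -1/97, R = -9/97. Decomposition: (1/97)/(x - 9) - ((1/97)x + 9/97)/(x² + 16). Integrate: linear → ln, quadratic → (1/2)ln + arctan: (1/97) ln|(x - 9)| - (1/194) ln(x² + 16) - (9/388) arctan(x/4) + C


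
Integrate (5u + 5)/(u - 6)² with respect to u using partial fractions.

Decompose: P = 5, Q = 5·6 + 5 = 35, so (5u + 5)/(u - 6)² = 5/(u - 6) + 35/(u - 6)². Integrate: ∫ P/(u - 6) du = 5 ln|(u - 6)|; ∫ Q/(u - 6)² du = -35/(u - 6). Sum: 5 ln|(u - 6)| - 35/(u - 6) + C


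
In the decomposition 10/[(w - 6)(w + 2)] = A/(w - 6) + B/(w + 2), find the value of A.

Cover-up at w = 6: A = 10/(6 + 2) = 10/8 = 5/4


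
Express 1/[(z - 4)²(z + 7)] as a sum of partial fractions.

Cover-up at z=-7: γ = 1/(-7 - 4)² = 1/121. Cover-up at z=4: β = 1/(4 + 7) = 1/11. Comparing z² coeff: α = -γ = -1/121
Result: (-1/121)/(z - 4) + (1/11)/(z - 4)² + (1/121)/(z + 7)


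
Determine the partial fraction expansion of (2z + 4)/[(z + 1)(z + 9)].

At z=-1: P = (2·(-1) + 4)/(-1 + 9) = 1/4. At z=-9: Q = (2·(-9) + 4)/(-9 + 1) = 7/4
Result: (1/4)/(z + 1) + (7/4)/(z + 9)


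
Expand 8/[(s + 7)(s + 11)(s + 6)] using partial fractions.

Using cover-up method: A = -2, B = 2/5, C = 8/5
Result: -2/(s + 7) + (2/5)/(s + 11) + (8/5)/(s + 6)


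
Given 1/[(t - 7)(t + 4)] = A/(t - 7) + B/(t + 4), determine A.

Cover-up at t = 7: A = 1/(7 + 4) = 1/11


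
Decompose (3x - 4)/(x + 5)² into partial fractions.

(3x - 4) = A(x + 5) + B. At x = -5: B = 3·(-5) - 4 = -19. Coeff of x: A = 3
Result: 3/(x + 5) - 19/(x + 5)²


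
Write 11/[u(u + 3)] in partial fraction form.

11/u(u + 3) = A/u + B/(u + 3). A = 11/(0 + 3) = 11/3, B = 11/(-3 - 0) = -11/3
Result: (11/3)/u - (11/3)/(u + 3)


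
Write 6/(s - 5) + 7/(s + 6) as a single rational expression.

Common denominator (s - 5)(s + 6). Numerator: 6(s + 6) + 7(s - 5) = (6s + 36) + (7s - 35) = 13s + 1
Result: (13s + 1)/[(s - 5)(s + 6)]


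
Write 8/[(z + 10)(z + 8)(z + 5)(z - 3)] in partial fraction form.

Using Heaviside cover-up: (-4/65)/(z + 10) + (4/33)/(z + 8) - (1/15)/(z + 5) + (1/143)/(z - 3)


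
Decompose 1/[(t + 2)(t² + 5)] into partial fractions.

Cover-up at t = -2: A = 1/((-2)² + 5) = 1/9. Then B = -A = -1/9, C = -A·(0 - 2) = 2/9
Result: (1/9)/(t + 2) - ((1/9)t - 2/9)/(t² + 5)


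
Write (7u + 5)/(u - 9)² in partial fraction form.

(7u + 5) = A(u - 9) + B. At u = 9: B = 7·9 + 5 = 68. Coeff of u: A = 7
Result: 7/(u - 9) + 68/(u - 9)²


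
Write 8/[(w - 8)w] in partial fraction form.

8/(w - 8)w = α/(w - 8) + β/w. α = 8/(8 - 0) = 1, β = 8/(0 - 8) = -1
Result: 1/(w - 8) - 1/w


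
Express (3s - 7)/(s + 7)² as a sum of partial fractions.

(3s - 7) = A(s + 7) + B. At s = -7: B = 3·(-7) - 7 = -28. Coeff of s: A = 3
Result: 3/(s + 7) - 28/(s + 7)²


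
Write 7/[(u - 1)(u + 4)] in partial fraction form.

7/(u - 1)(u + 4) = P/(u - 1) + Q/(u + 4). P = 7/(1 + 4) = 7/5, Q = 7/(-4 - 1) = -7/5
Result: (7/5)/(u - 1) - (7/5)/(u + 4)


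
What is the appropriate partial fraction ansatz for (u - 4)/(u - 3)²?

Repeated linear factor: α/(u - 3) + β/(u - 3)²


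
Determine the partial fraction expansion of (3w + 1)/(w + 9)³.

(3w + 1) = P(w + 9)² + Q(w + 9) + R. At w = -9: R = 3·(-9) + 1 = -26. Coefficients: P = 0, Q = 3
Result: 3/(w + 9)² - 26/(w + 9)³


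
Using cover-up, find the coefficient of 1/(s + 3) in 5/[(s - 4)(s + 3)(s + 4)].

Cover (s + 3), set s=-3: 5/[(-3 - 4)(-3 + 4)] = -5/7


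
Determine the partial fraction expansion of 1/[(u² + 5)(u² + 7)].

Coefficient matching gives α = γ = 0, β = 1/(7-5) = 1/2, δ = -β = -1/2
Result: (1/2)/(u² + 5) - (1/2)/(u² + 7)


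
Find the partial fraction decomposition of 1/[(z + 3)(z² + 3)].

Cover-up at z = -3: P = 1/((-3)² + 3) = 1/12. Then Q = -P = -1/12, R = -P·(0 - 3) = 1/4
Result: (1/12)/(z + 3) - ((1/12)z - 1/4)/(z² + 3)


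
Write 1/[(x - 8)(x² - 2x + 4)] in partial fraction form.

Cover-up at x = 8: A = 1/(8² - 2·8 + 4) = 1/52. Then B = -A = -1/52, C = -A·(-2 + 8) = -3/26
Result: (1/52)/(x - 8) - ((1/52)x + 3/26)/(x² - 2x + 4)


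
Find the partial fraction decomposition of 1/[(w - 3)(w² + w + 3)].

Cover-up at w = 3: P = 1/(3² + 1·3 + 3) = 1/15. Then Q = -P = -1/15, R = -P·(1 + 3) = -4/15
Result: (1/15)/(w - 3) - ((1/15)w + 4/15)/(w² + w + 3)


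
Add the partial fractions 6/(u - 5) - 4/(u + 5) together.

Common denominator (u - 5)(u + 5). Numerator: 6(u + 5) - 4(u - 5) = (6u + 30) - (4u - 20) = 2u + 50
Result: (2u + 50)/[(u - 5)(u + 5)]


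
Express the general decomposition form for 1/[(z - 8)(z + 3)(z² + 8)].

Two linear + quadratic: α/(z - 8) + β/(z + 3) + (γz + δ)/(z² + 8)


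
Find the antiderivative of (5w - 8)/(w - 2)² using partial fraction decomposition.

Decompose: α = 5, β = 5·2 - 8 = 2, so (5w - 8)/(w - 2)² = 5/(w - 2) + 2/(w - 2)². Integrate: ∫ α/(w - 2) dw = 5 ln|(w - 2)|; ∫ β/(w - 2)² dw = -2/(w - 2). Sum: 5 ln|(w - 2)| - 2/(w - 2) + C


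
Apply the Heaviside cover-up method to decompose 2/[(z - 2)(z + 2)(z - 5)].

Cover (z - 2), z=2: P = 2/[(2 + 2)(2 - 5)] = -1/6. Cover (z + 2), z=-2: Q = 2/[(-2 - 2)(-2 - 5)] = 1/14. Cover (z - 5), z=5: R = 2/[(5 - 2)(5 + 2)] = 2/21.
Result: (-1/6)/(z - 2) + (1/14)/(z + 2) + (2/21)/(z - 5)


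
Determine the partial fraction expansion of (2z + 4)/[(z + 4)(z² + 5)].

At z=-4: α = (2·(-4) + 4)/((-4)² + 5) = -4/21. β = -α = 4/21, γ = 2 - (-4)·α = 26/21
Result: (-4/21)/(z + 4) + ((4/21)z + 26/21)/(z² + 5)


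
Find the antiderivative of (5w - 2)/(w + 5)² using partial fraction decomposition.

Decompose: α = 5, β = 5·(-5) - 2 = -27, so (5w - 2)/(w + 5)² = 5/(w + 5) - 27/(w + 5)². Integrate: ∫ α/(w + 5) dw = 5 ln|(w + 5)|; ∫ β/(w + 5)² dw = 27/(w + 5). Sum: 5 ln|(w + 5)| + 27/(w + 5) + C


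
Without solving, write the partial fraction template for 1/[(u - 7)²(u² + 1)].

Repeated linear + quadratic: A/(u - 7) + B/(u - 7)² + (Cu + D)/(u² + 1)


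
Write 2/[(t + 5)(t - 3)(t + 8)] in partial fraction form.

Using cover-up method: A = -1/12, B = 1/44, C = 2/33
Result: (-1/12)/(t + 5) + (1/44)/(t - 3) + (2/33)/(t + 8)


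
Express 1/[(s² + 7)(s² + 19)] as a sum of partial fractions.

Coefficient matching gives A = C = 0, B = 1/(19-7) = 1/12, D = -B = -1/12
Result: (1/12)/(s² + 7) - (1/12)/(s² + 19)


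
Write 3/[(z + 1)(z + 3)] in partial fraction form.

3/(z + 1)(z + 3) = P/(z + 1) + Q/(z + 3). P = 3/(-1 + 3) = 3/2, Q = 3/(-3 + 1) = -3/2
Result: (3/2)/(z + 1) - (3/2)/(z + 3)


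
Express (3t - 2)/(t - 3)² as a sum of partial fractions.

(3t - 2) = α(t - 3) + β. At t = 3: β = 3·3 - 2 = 7. Coeff of t: α = 3
Result: 3/(t - 3) + 7/(t - 3)²


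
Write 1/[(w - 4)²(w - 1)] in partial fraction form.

Cover-up at w=1: R = 1/(1 - 4)² = 1/9. Cover-up at w=4: Q = 1/(4 - 1) = 1/3. Comparing w² coeff: P = -R = -1/9
Result: (-1/9)/(w - 4) + (1/3)/(w - 4)² + (1/9)/(w - 1)


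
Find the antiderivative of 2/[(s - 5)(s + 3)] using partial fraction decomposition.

Decompose: 2/[(s - 5)(s + 3)] = (1/4)/(s - 5) - (1/4)/(s + 3). Integrate each term: (1/4) ln|(s - 5)| - (1/4) ln|(s + 3)| + C


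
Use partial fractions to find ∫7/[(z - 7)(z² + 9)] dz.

Cover-up at z=7: A = 7/(7²+9) = 7/58. Coeff matching: B = -7/58, C = -49/58. Decomposition: (7/58)/(z - 7) - ((7/58)z + 49/58)/(z² + 9). Integrate: linear → ln, quadratic → (1/2)ln + arctan: (7/58) ln|(z - 7)| - (7/116) ln(z² + 9) - (49/174) arctan(z/3) + C


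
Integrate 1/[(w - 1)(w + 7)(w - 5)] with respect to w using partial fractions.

Cover-up: P = -1/32, Q = 1/96, R = 1/48. Decomposition: (-1/32)/(w - 1) + (1/96)/(w + 7) + (1/48)/(w - 5). Integrate each term: (-1/32) ln|(w - 1)| + (1/96) ln|(w + 7)| + (1/48) ln|(w - 5)| + C


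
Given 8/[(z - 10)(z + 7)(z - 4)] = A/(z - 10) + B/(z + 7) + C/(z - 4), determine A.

Cover-up at z = 10: A = 8/[(10 + 7)(10 - 4)] = 8/[(17)(6)] = 8/102 = 4/51


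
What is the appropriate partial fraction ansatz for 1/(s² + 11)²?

Repeated quadratic factor: (As + B)/(s² + 11) + (Cs + D)/(s² + 11)²


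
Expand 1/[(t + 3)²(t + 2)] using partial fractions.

Cover-up at t=-2: C = 1/(-2 + 3)² = 1. Cover-up at t=-3: B = 1/(-3 + 2) = -1. Comparing t² coeff: A = -C = -1
Result: -1/(t + 3) - 1/(t + 3)² + 1/(t + 2)


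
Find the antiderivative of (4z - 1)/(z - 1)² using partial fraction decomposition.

Decompose: α = 4, β = 4·1 - 1 = 3, so (4z - 1)/(z - 1)² = 4/(z - 1) + 3/(z - 1)². Integrate: ∫ α/(z - 1) dz = 4 ln|(z - 1)|; ∫ β/(z - 1)² dz = -3/(z - 1). Sum: 4 ln|(z - 1)| - 3/(z - 1) + C


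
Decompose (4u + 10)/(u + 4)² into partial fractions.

(4u + 10) = α(u + 4) + β. At u = -4: β = 4·(-4) + 10 = -6. Coeff of u: α = 4
Result: 4/(u + 4) - 6/(u + 4)²


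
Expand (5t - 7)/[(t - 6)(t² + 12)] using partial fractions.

At t=6: A = (5·6 - 7)/(6² + 12) = 23/48. B = -A = -23/48, C = 5 - 6·A = 17/8
Result: (23/48)/(t - 6) - ((23/48)t - 17/8)/(t² + 12)


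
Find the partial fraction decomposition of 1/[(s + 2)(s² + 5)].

Cover-up at s = -2: P = 1/((-2)² + 5) = 1/9. Then Q = -P = -1/9, R = -P·(0 - 2) = 2/9
Result: (1/9)/(s + 2) - ((1/9)s - 2/9)/(s² + 5)


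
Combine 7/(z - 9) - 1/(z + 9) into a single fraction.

Common denominator (z - 9)(z + 9). Numerator: 7(z + 9) - 1(z - 9) = (7z + 63) - (z - 9) = 6z + 72
Result: (6z + 72)/[(z - 9)(z + 9)]


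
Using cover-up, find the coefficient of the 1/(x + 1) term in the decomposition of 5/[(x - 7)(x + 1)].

Cover (x + 1), set x=-1: 5/((x - 7) at x=-1) = 5/(-8) = -5/8


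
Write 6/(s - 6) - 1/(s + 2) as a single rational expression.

Common denominator (s - 6)(s + 2). Numerator: 6(s + 2) - 1(s - 6) = (6s + 12) - (s - 6) = 5s + 18
Result: (5s + 18)/[(s - 6)(s + 2)]


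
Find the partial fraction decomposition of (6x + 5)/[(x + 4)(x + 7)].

At x=-4: α = (6·(-4) + 5)/(-4 + 7) = -19/3. At x=-7: β = (6·(-7) + 5)/(-7 + 4) = 37/3
Result: (-19/3)/(x + 4) + (37/3)/(x + 7)


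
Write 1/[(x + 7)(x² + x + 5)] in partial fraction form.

Cover-up at x = -7: α = 1/((-7)² + 1·(-7) + 5) = 1/47. Then β = -α = -1/47, γ = -α·(1 - 7) = 6/47
Result: (1/47)/(x + 7) - ((1/47)x - 6/47)/(x² + x + 5)


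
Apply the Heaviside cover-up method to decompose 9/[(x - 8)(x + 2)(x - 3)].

Cover (x - 8), x=8: A = 9/[(8 + 2)(8 - 3)] = 9/50. Cover (x + 2), x=-2: B = 9/[(-2 - 8)(-2 - 3)] = 9/50. Cover (x - 3), x=3: C = 9/[(3 - 8)(3 + 2)] = -9/25.
Result: (9/50)/(x - 8) + (9/50)/(x + 2) - (9/25)/(x - 3)


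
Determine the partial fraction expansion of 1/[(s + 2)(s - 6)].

1/(s + 2)(s - 6) = α/(s + 2) + β/(s - 6). α = 1/(-2 - 6) = -1/8, β = 1/(6 + 2) = 1/8
Result: (-1/8)/(s + 2) + (1/8)/(s - 6)


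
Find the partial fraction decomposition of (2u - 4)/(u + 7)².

(2u - 4) = α(u + 7) + β. At u = -7: β = 2·(-7) - 4 = -18. Coeff of u: α = 2
Result: 2/(u + 7) - 18/(u + 7)²


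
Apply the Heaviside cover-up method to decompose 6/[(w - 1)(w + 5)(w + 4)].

Cover (w - 1), w=1: α = 6/[(1 + 5)(1 + 4)] = 1/5. Cover (w + 5), w=-5: β = 6/[(-5 - 1)(-5 + 4)] = 1. Cover (w + 4), w=-4: γ = 6/[(-4 - 1)(-4 + 5)] = -6/5.
Result: (1/5)/(w - 1) + 1/(w + 5) - (6/5)/(w + 4)


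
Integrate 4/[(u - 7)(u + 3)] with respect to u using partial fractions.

Decompose: 4/[(u - 7)(u + 3)] = (2/5)/(u - 7) - (2/5)/(u + 3). Integrate each term: (2/5) ln|(u - 7)| - (2/5) ln|(u + 3)| + C


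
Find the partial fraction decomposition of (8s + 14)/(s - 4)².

(8s + 14) = P(s - 4) + Q. At s = 4: Q = 8·4 + 14 = 46. Coeff of s: P = 8
Result: 8/(s - 4) + 46/(s - 4)²


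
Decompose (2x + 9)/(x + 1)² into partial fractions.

(2x + 9) = P(x + 1) + Q. At x = -1: Q = 2·(-1) + 9 = 7. Coeff of x: P = 2
Result: 2/(x + 1) + 7/(x + 1)²


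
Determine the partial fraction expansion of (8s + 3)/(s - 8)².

(8s + 3) = A(s - 8) + B. At s = 8: B = 8·8 + 3 = 67. Coeff of s: A = 8
Result: 8/(s - 8) + 67/(s - 8)²


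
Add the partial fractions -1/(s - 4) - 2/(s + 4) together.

Common denominator (s - 4)(s + 4). Numerator: -1(s + 4) - 2(s - 4) = (-s - 4) - (2s - 8) = -3s + 4
Result: (-3s + 4)/[(s - 4)(s + 4)]


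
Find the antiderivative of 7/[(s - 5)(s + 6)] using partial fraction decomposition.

Decompose: 7/[(s - 5)(s + 6)] = (7/11)/(s - 5) - (7/11)/(s + 6). Integrate each term: (7/11) ln|(s - 5)| - (7/11) ln|(s + 6)| + C


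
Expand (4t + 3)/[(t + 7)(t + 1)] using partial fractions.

At t=-7: α = (4·(-7) + 3)/(-7 + 1) = 25/6. At t=-1: β = (4·(-1) + 3)/(-1 + 7) = -1/6
Result: (25/6)/(t + 7) - (1/6)/(t + 1)


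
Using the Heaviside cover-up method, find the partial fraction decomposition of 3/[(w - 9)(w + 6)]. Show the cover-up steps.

Cover (w - 9): set w=9, get A = 3/(9 + 6) = 1/5. Cover (w + 6): set w=-6, get B = 3/(-6 - 9) = -1/5.
Result: (1/5)/(w - 9) - (1/5)/(w + 6)


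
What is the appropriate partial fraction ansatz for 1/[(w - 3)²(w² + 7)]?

Repeated linear + quadratic: A/(w - 3) + B/(w - 3)² + (Cw + D)/(w² + 7)


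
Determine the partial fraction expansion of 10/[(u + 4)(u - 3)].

10/(u + 4)(u - 3) = A/(u + 4) + B/(u - 3). A = 10/(-4 - 3) = -10/7, B = 10/(3 + 4) = 10/7
Result: (-10/7)/(u + 4) + (10/7)/(u - 3)


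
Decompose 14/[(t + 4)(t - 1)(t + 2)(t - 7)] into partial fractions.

Using Heaviside cover-up: (-7/55)/(t + 4) - (7/45)/(t - 1) + (7/27)/(t + 2) + (7/297)/(t - 7)


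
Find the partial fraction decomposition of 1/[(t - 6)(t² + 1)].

Cover-up at t = 6: A = 1/(6² + 1) = 1/37. Then B = -A = -1/37, C = -A·(0 + 6) = -6/37
Result: (1/37)/(t - 6) - ((1/37)t + 6/37)/(t² + 1)


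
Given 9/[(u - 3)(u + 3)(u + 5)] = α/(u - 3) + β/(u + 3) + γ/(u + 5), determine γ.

Cover-up at u = -5: γ = 9/[(-5 - 3)(-5 + 3)] = 9/[(-8)(-2)] = 9/16


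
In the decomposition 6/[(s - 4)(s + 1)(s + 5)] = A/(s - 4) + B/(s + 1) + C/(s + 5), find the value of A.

Cover-up at s = 4: A = 6/[(4 + 1)(4 + 5)] = 6/[(5)(9)] = 6/45 = 2/15


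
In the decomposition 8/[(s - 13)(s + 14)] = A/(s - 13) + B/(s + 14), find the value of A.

Cover-up at s = 13: A = 8/(13 + 14) = 8/27


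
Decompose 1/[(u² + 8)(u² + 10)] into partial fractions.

Coefficient matching gives α = γ = 0, β = 1/(10-8) = 1/2, δ = -β = -1/2
Result: (1/2)/(u² + 8) - (1/2)/(u² + 10)


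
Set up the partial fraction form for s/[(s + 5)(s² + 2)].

Linear + irreducible quadratic: α/(s + 5) + (βs + γ)/(s² + 2)


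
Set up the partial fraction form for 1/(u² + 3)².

Repeated quadratic factor: (Au + B)/(u² + 3) + (Cu + D)/(u² + 3)²


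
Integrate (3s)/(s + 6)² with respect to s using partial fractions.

Decompose: P = 3, Q = 3·(-6) + 0 = -18, so (3s)/(s + 6)² = 3/(s + 6) - 18/(s + 6)². Integrate: ∫ P/(s + 6) ds = 3 ln|(s + 6)|; ∫ Q/(s + 6)² ds = 18/(s + 6). Sum: 3 ln|(s + 6)| + 18/(s + 6) + C


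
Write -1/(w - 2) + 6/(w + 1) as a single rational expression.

Common denominator (w - 2)(w + 1). Numerator: -1(w + 1) + 6(w - 2) = (-w - 1) + (6w - 12) = 5w - 13
Result: (5w - 13)/[(w - 2)(w + 1)]


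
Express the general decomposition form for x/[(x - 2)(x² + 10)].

Linear + irreducible quadratic: α/(x - 2) + (βx + γ)/(x² + 10)


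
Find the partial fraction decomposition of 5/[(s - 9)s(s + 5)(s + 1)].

Using Heaviside cover-up: (1/252)/(s - 9) - (1/9)/s - (1/56)/(s + 5) + (1/8)/(s + 1)


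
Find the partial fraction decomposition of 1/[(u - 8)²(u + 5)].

Cover-up at u=-5: C = 1/(-5 - 8)² = 1/169. Cover-up at u=8: B = 1/(8 + 5) = 1/13. Comparing u² coeff: A = -C = -1/169
Result: (-1/169)/(u - 8) + (1/13)/(u - 8)² + (1/169)/(u + 5)


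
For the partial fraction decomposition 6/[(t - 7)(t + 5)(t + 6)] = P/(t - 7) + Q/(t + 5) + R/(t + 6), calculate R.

Cover-up at t = -6: R = 6/[(-6 - 7)(-6 + 5)] = 6/[(-13)(-1)] = 6/13


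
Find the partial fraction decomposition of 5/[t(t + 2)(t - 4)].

Using cover-up method: α = -5/8, β = 5/12, γ = 5/24
Result: (-5/8)/t + (5/12)/(t + 2) + (5/24)/(t - 4)


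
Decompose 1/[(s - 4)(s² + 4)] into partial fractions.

Cover-up at s = 4: A = 1/(4² + 4) = 1/20. Then B = -A = -1/20, C = -A·(0 + 4) = -1/5
Result: (1/20)/(s - 4) - ((1/20)s + 1/5)/(s² + 4)


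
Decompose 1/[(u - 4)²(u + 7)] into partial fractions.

Cover-up at u=-7: C = 1/(-7 - 4)² = 1/121. Cover-up at u=4: B = 1/(4 + 7) = 1/11. Comparing u² coeff: A = -C = -1/121
Result: (-1/121)/(u - 4) + (1/11)/(u - 4)² + (1/121)/(u + 7)


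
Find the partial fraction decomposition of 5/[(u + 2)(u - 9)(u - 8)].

Using cover-up method: P = 1/22, Q = 5/11, R = -1/2
Result: (1/22)/(u + 2) + (5/11)/(u - 9) - (1/2)/(u - 8)


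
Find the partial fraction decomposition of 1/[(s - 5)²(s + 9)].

Cover-up at s=-9: C = 1/(-9 - 5)² = 1/196. Cover-up at s=5: B = 1/(5 + 9) = 1/14. Comparing s² coeff: A = -C = -1/196
Result: (-1/196)/(s - 5) + (1/14)/(s - 5)² + (1/196)/(s + 9)


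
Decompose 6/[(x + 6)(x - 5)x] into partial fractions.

Using cover-up method: P = 1/11, Q = 6/55, R = -1/5
Result: (1/11)/(x + 6) + (6/55)/(x - 5) - (1/5)/x


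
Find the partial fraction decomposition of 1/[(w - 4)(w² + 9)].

Cover-up at w = 4: A = 1/(4² + 9) = 1/25. Then B = -A = -1/25, C = -A·(0 + 4) = -4/25
Result: (1/25)/(w - 4) - ((1/25)w + 4/25)/(w² + 9)


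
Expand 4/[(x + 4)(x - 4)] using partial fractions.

4/(x + 4)(x - 4) = α/(x + 4) + β/(x - 4). α = 4/(-4 - 4) = -1/2, β = 4/(4 + 4) = 1/2
Result: (-1/2)/(x + 4) + (1/2)/(x - 4)


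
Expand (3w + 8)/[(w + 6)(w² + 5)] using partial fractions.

At w=-6: α = (3·(-6) + 8)/((-6)² + 5) = -10/41. β = -α = 10/41, γ = 3 - (-6)·α = 63/41
Result: (-10/41)/(w + 6) + ((10/41)w + 63/41)/(w² + 5)


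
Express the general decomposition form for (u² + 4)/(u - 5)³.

Repeated linear factor (power 3): P/(u - 5) + Q/(u - 5)² + R/(u - 5)³


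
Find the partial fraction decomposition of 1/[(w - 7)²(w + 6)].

Cover-up at w=-6: γ = 1/(-6 - 7)² = 1/169. Cover-up at w=7: β = 1/(7 + 6) = 1/13. Comparing w² coeff: α = -γ = -1/169
Result: (-1/169)/(w - 7) + (1/13)/(w - 7)² + (1/169)/(w + 6)


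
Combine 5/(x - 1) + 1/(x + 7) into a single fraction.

Common denominator (x - 1)(x + 7). Numerator: 5(x + 7) + 1(x - 1) = (5x + 35) + (x - 1) = 6x + 34
Result: (6x + 34)/[(x - 1)(x + 7)]


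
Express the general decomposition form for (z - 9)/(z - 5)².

Repeated linear factor: α/(z - 5) + β/(z - 5)²


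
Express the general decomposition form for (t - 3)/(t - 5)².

Repeated linear factor: A/(t - 5) + B/(t - 5)²


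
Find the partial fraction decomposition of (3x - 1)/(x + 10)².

(3x - 1) = P(x + 10) + Q. At x = -10: Q = 3·(-10) - 1 = -31. Coeff of x: P = 3
Result: 3/(x + 10) - 31/(x + 10)²


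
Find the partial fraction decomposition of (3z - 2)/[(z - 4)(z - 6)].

At z=4: P = (3·4 - 2)/(4 - 6) = -5. At z=6: Q = (3·6 - 2)/(6 - 4) = 8
Result: -5/(z - 4) + 8/(z - 6)


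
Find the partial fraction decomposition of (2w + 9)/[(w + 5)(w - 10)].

At w=-5: A = (2·(-5) + 9)/(-5 - 10) = 1/15. At w=10: B = (2·10 + 9)/(10 + 5) = 29/15
Result: (1/15)/(w + 5) + (29/15)/(w - 10)


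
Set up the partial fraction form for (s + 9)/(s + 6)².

Repeated linear factor: P/(s + 6) + Q/(s + 6)²


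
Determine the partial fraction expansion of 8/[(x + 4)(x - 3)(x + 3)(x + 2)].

Using Heaviside cover-up: (-4/7)/(x + 4) + (4/105)/(x - 3) + (4/3)/(x + 3) - (4/5)/(x + 2)


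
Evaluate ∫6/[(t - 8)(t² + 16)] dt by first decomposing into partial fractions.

Cover-up at t=8: P = 6/(8²+16) = 3/40. Coeff matching: Q = -3/40, R = -3/5. Decomposition: (3/40)/(t - 8) - ((3/40)t + 3/5)/(t² + 16). Integrate: linear → ln, quadratic → (1/2)ln + arctan: (3/40) ln|(t - 8)| - (3/80) ln(t² + 16) - (3/20) arctan(t/4) + C


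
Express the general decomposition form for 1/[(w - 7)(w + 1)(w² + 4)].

Two linear + quadratic: α/(w - 7) + β/(w + 1) + (γw + δ)/(w² + 4)


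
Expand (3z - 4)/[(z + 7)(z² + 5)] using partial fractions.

At z=-7: P = (3·(-7) - 4)/((-7)² + 5) = -25/54. Q = -P = 25/54, R = 3 - (-7)·P = -13/54
Result: (-25/54)/(z + 7) + ((25/54)z - 13/54)/(z² + 5)


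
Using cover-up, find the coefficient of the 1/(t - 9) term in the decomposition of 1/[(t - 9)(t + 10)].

Cover (t - 9), set t=9: 1/((t + 10) at t=9) = 1/(19) = 1/19


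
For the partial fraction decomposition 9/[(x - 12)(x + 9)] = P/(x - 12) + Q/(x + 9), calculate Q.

Cover-up at x = -9: Q = 9/(-9 - 12) = -9/21 = -3/7


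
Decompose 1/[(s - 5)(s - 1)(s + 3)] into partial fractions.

Using cover-up method: α = 1/32, β = -1/16, γ = 1/32
Result: (1/32)/(s - 5) - (1/16)/(s - 1) + (1/32)/(s + 3)


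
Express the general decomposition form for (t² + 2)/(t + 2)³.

Repeated linear factor (power 3): P/(t + 2) + Q/(t + 2)² + R/(t + 2)³


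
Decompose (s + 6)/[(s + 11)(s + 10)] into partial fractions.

At s=-11: P = (1·(-11) + 6)/(-11 + 10) = 5. At s=-10: Q = (1·(-10) + 6)/(-10 + 11) = -4
Result: 5/(s + 11) - 4/(s + 10)


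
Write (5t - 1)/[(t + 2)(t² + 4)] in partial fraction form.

At t=-2: α = (5·(-2) - 1)/((-2)² + 4) = -11/8. β = -α = 11/8, γ = 5 - (-2)·α = 9/4
Result: (-11/8)/(t + 2) + ((11/8)t + 9/4)/(t² + 4)


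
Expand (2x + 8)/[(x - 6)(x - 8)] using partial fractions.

At x=6: α = (2·6 + 8)/(6 - 8) = -10. At x=8: β = (2·8 + 8)/(8 - 6) = 12
Result: -10/(x - 6) + 12/(x - 8)


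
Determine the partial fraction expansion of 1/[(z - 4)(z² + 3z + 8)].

Cover-up at z = 4: α = 1/(4² + 3·4 + 8) = 1/36. Then β = -α = -1/36, γ = -α·(3 + 4) = -7/36
Result: (1/36)/(z - 4) - ((1/36)z + 7/36)/(z² + 3z + 8)


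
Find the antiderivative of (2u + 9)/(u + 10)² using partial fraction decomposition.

Decompose: P = 2, Q = 2·(-10) + 9 = -11, so (2u + 9)/(u + 10)² = 2/(u + 10) - 11/(u + 10)². Integrate: ∫ P/(u + 10) du = 2 ln|(u + 10)|; ∫ Q/(u + 10)² du = 11/(u + 10). Sum: 2 ln|(u + 10)| + 11/(u + 10) + C


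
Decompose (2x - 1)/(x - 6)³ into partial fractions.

(2x - 1) = α(x - 6)² + β(x - 6) + γ. At x = 6: γ = 2·6 - 1 = 11. Coefficients: α = 0, β = 2
Result: 2/(x - 6)² + 11/(x - 6)³


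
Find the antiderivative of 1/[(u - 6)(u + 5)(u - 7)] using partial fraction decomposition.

Cover-up: A = -1/11, B = 1/132, C = 1/12. Decomposition: (-1/11)/(u - 6) + (1/132)/(u + 5) + (1/12)/(u - 7). Integrate each term: (-1/11) ln|(u - 6)| + (1/132) ln|(u + 5)| + (1/12) ln|(u - 7)| + C


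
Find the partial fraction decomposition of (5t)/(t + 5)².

(5t) = A(t + 5) + B. At t = -5: B = 5·(-5) + 0 = -25. Coeff of t: A = 5
Result: 5/(t + 5) - 25/(t + 5)²


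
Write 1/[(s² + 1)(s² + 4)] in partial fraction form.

Coefficient matching gives A = C = 0, B = 1/(4-1) = 1/3, D = -B = -1/3
Result: (1/3)/(s² + 1) - (1/3)/(s² + 4)


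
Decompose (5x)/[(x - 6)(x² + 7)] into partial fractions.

At x=6: A = (5·6 + 0)/(6² + 7) = 30/43. B = -A = -30/43, C = 5 - 6·A = 35/43
Result: (30/43)/(x - 6) - ((30/43)x - 35/43)/(x² + 7)


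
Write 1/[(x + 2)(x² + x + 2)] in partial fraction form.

Cover-up at x = -2: P = 1/((-2)² + 1·(-2) + 2) = 1/4. Then Q = -P = -1/4, R = -P·(1 - 2) = 1/4
Result: (1/4)/(x + 2) - ((1/4)x - 1/4)/(x² + x + 2)


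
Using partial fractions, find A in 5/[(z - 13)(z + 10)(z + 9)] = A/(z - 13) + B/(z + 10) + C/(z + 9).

Cover-up at z = 13: A = 5/[(13 + 10)(13 + 9)] = 5/[(23)(22)] = 5/506


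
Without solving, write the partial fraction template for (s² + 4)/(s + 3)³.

Repeated linear factor (power 3): A/(s + 3) + B/(s + 3)² + C/(s + 3)³


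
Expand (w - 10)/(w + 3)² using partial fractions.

(w - 10) = α(w + 3) + β. At w = -3: β = 1·(-3) - 10 = -13. Coeff of w: α = 1
Result: 1/(w + 3) - 13/(w + 3)²


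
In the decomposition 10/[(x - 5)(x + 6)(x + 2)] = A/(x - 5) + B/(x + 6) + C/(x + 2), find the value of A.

Cover-up at x = 5: A = 10/[(5 + 6)(5 + 2)] = 10/[(11)(7)] = 10/77


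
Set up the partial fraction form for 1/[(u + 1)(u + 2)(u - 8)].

Three distinct linear factors: A/(u + 1) + B/(u + 2) + C/(u - 8)


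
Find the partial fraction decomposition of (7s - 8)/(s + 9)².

(7s - 8) = A(s + 9) + B. At s = -9: B = 7·(-9) - 8 = -71. Coeff of s: A = 7
Result: 7/(s + 9) - 71/(s + 9)²


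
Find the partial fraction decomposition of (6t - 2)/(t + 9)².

(6t - 2) = α(t + 9) + β. At t = -9: β = 6·(-9) - 2 = -56. Coeff of t: α = 6
Result: 6/(t + 9) - 56/(t + 9)²


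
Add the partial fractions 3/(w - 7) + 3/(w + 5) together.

Common denominator (w - 7)(w + 5). Numerator: 3(w + 5) + 3(w - 7) = (3w + 15) + (3w - 21) = 6w - 6
Result: (6w - 6)/[(w - 7)(w + 5)]


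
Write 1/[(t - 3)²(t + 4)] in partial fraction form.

Cover-up at t=-4: C = 1/(-4 - 3)² = 1/49. Cover-up at t=3: B = 1/(3 + 4) = 1/7. Comparing t² coeff: A = -C = -1/49
Result: (-1/49)/(t - 3) + (1/7)/(t - 3)² + (1/49)/(t + 4)


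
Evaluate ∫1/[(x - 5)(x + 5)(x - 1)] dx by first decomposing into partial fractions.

Cover-up: α = 1/40, β = 1/60, γ = -1/24. Decomposition: (1/40)/(x - 5) + (1/60)/(x + 5) - (1/24)/(x - 1). Integrate each term: (1/40) ln|(x - 5)| + (1/60) ln|(x + 5)| - (1/24) ln|(x - 1)| + C


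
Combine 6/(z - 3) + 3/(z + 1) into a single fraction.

Common denominator (z - 3)(z + 1). Numerator: 6(z + 1) + 3(z - 3) = (6z + 6) + (3z - 9) = 9z - 3
Result: (9z - 3)/[(z - 3)(z + 1)]


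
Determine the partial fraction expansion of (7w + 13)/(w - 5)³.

(7w + 13) = α(w - 5)² + β(w - 5) + γ. At w = 5: γ = 7·5 + 13 = 48. Coefficients: α = 0, β = 7
Result: 7/(w - 5)² + 48/(w - 5)³


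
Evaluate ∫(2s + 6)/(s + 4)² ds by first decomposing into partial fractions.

Decompose: A = 2, B = 2·(-4) + 6 = -2, so (2s + 6)/(s + 4)² = 2/(s + 4) - 2/(s + 4)². Integrate: ∫ A/(s + 4) ds = 2 ln|(s + 4)|; ∫ B/(s + 4)² ds = 2/(s + 4). Sum: 2 ln|(s + 4)| + 2/(s + 4) + C


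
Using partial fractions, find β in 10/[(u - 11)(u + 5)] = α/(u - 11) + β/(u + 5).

Cover-up at u = -5: β = 10/(-5 - 11) = -10/16 = -5/8


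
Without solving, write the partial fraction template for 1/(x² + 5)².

Repeated quadratic factor: (Px + Q)/(x² + 5) + (Rx + S)/(x² + 5)²


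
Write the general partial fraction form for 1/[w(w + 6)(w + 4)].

Three distinct linear factors: P/w + Q/(w + 6) + R/(w + 4)


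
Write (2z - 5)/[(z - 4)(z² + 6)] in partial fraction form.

At z=4: P = (2·4 - 5)/(4² + 6) = 3/22. Q = -P = -3/22, R = 2 - 4·P = 16/11
Result: (3/22)/(z - 4) - ((3/22)z - 16/11)/(z² + 6)


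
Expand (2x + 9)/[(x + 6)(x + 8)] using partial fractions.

At x=-6: P = (2·(-6) + 9)/(-6 + 8) = -3/2. At x=-8: Q = (2·(-8) + 9)/(-8 + 6) = 7/2
Result: (-3/2)/(x + 6) + (7/2)/(x + 8)


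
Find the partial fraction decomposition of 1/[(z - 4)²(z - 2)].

Cover-up at z=2: R = 1/(2 - 4)² = 1/4. Cover-up at z=4: Q = 1/(4 - 2) = 1/2. Comparing z² coeff: P = -R = -1/4
Result: (-1/4)/(z - 4) + (1/2)/(z - 4)² + (1/4)/(z - 2)


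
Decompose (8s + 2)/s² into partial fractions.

(8s + 2) = Ps + Q. At s = 0: Q = 8·0 + 2 = 2. Coeff of s: P = 8
Result: 8/s + 2/s²


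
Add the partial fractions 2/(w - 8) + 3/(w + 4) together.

Common denominator (w - 8)(w + 4). Numerator: 2(w + 4) + 3(w - 8) = (2w + 8) + (3w - 24) = 5w - 16
Result: (5w - 16)/[(w - 8)(w + 4)]


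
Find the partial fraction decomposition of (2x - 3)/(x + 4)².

(2x - 3) = α(x + 4) + β. At x = -4: β = 2·(-4) - 3 = -11. Coeff of x: α = 2
Result: 2/(x + 4) - 11/(x + 4)²


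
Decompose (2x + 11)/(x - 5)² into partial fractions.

(2x + 11) = A(x - 5) + B. At x = 5: B = 2·5 + 11 = 21. Coeff of x: A = 2
Result: 2/(x - 5) + 21/(x - 5)²


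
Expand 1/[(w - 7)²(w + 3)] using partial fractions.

Cover-up at w=-3: C = 1/(-3 - 7)² = 1/100. Cover-up at w=7: B = 1/(7 + 3) = 1/10. Comparing w² coeff: A = -C = -1/100
Result: (-1/100)/(w - 7) + (1/10)/(w - 7)² + (1/100)/(w + 3)


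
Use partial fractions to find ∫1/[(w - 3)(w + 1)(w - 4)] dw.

Cover-up: A = -1/4, B = 1/20, C = 1/5. Decomposition: (-1/4)/(w - 3) + (1/20)/(w + 1) + (1/5)/(w - 4). Integrate each term: (-1/4) ln|(w - 3)| + (1/20) ln|(w + 1)| + (1/5) ln|(w - 4)| + C


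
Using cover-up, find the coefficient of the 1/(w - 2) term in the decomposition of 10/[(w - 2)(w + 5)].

Cover (w - 2), set w=2: 10/((w + 5) at w=2) = 10/(7) = 10/7


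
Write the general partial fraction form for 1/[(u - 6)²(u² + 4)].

Repeated linear + quadratic: P/(u - 6) + Q/(u - 6)² + (Ru + S)/(u² + 4)


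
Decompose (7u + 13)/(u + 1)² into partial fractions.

(7u + 13) = α(u + 1) + β. At u = -1: β = 7·(-1) + 13 = 6. Coeff of u: α = 7
Result: 7/(u + 1) + 6/(u + 1)²


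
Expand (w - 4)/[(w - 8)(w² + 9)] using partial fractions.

At w=8: A = (1·8 - 4)/(8² + 9) = 4/73. B = -A = -4/73, C = 1 - 8·A = 41/73
Result: (4/73)/(w - 8) - ((4/73)w - 41/73)/(w² + 9)


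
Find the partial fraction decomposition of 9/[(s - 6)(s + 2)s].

Using cover-up method: α = 3/16, β = 9/16, γ = -3/4
Result: (3/16)/(s - 6) + (9/16)/(s + 2) - (3/4)/s


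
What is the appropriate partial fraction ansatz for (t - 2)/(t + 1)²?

Repeated linear factor: α/(t + 1) + β/(t + 1)²


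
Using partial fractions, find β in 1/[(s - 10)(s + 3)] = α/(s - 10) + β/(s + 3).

Cover-up at s = -3: β = 1/(-3 - 10) = -1/13


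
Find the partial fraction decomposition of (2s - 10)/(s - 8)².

(2s - 10) = α(s - 8) + β. At s = 8: β = 2·8 - 10 = 6. Coeff of s: α = 2
Result: 2/(s - 8) + 6/(s - 8)²


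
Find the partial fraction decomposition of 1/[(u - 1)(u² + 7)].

Cover-up at u = 1: α = 1/(1² + 7) = 1/8. Then β = -α = -1/8, γ = -α·(0 + 1) = -1/8
Result: (1/8)/(u - 1) - ((1/8)u + 1/8)/(u² + 7)


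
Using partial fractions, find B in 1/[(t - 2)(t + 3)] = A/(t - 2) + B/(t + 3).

Cover-up at t = -3: B = 1/(-3 - 2) = -1/5


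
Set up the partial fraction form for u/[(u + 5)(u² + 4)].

Linear + irreducible quadratic: α/(u + 5) + (βu + γ)/(u² + 4)


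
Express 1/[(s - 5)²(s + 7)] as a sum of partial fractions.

Cover-up at s=-7: R = 1/(-7 - 5)² = 1/144. Cover-up at s=5: Q = 1/(5 + 7) = 1/12. Comparing s² coeff: P = -R = -1/144
Result: (-1/144)/(s - 5) + (1/12)/(s - 5)² + (1/144)/(s + 7)


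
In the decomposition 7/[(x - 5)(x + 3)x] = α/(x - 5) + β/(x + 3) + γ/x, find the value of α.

Cover-up at x = 5: α = 7/[(5 + 3)(5 - 0)] = 7/[(8)(5)] = 7/40


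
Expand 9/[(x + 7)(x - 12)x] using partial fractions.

Using cover-up method: A = 9/133, B = 3/76, C = -3/28
Result: (9/133)/(x + 7) + (3/76)/(x - 12) - (3/28)/x


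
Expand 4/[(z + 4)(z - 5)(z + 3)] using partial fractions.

Using cover-up method: P = 4/9, Q = 1/18, R = -1/2
Result: (4/9)/(z + 4) + (1/18)/(z - 5) - (1/2)/(z + 3)


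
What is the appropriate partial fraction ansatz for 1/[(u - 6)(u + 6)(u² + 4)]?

Two linear + quadratic: α/(u - 6) + β/(u + 6) + (γu + δ)/(u² + 4)


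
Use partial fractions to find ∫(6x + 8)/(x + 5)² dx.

Decompose: α = 6, β = 6·(-5) + 8 = -22, so (6x + 8)/(x + 5)² = 6/(x + 5) - 22/(x + 5)². Integrate: ∫ α/(x + 5) dx = 6 ln|(x + 5)|; ∫ β/(x + 5)² dx = 22/(x + 5). Sum: 6 ln|(x + 5)| + 22/(x + 5) + C


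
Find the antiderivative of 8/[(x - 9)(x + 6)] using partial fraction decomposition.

Decompose: 8/[(x - 9)(x + 6)] = (8/15)/(x - 9) - (8/15)/(x + 6). Integrate each term: (8/15) ln|(x - 9)| - (8/15) ln|(x + 6)| + C


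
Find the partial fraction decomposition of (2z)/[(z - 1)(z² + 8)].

At z=1: A = (2·1 + 0)/(1² + 8) = 2/9. B = -A = -2/9, C = 2 - 1·A = 16/9
Result: (2/9)/(z - 1) - ((2/9)z - 16/9)/(z² + 8)


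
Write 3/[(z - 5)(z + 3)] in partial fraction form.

3/(z - 5)(z + 3) = P/(z - 5) + Q/(z + 3). P = 3/(5 + 3) = 3/8, Q = 3/(-3 - 5) = -3/8
Result: (3/8)/(z - 5) - (3/8)/(z + 3)


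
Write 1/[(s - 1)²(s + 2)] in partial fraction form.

Cover-up at s=-2: C = 1/(-2 - 1)² = 1/9. Cover-up at s=1: B = 1/(1 + 2) = 1/3. Comparing s² coeff: A = -C = -1/9
Result: (-1/9)/(s - 1) + (1/3)/(s - 1)² + (1/9)/(s + 2)


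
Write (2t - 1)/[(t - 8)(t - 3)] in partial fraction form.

At t=8: A = (2·8 - 1)/(8 - 3) = 3. At t=3: B = (2·3 - 1)/(3 - 8) = -1
Result: 3/(t - 8) - 1/(t - 3)


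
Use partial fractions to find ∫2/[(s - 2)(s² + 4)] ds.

Cover-up at s=2: α = 2/(2²+4) = 1/4. Coeff matching: β = -1/4, γ = -1/2. Decomposition: (1/4)/(s - 2) - ((1/4)s + 1/2)/(s² + 4). Integrate: linear → ln, quadratic → (1/2)ln + arctan: (1/4) ln|(s - 2)| - (1/8) ln(s² + 4) - (1/4) arctan(s/2) + C


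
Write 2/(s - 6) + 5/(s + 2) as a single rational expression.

Common denominator (s - 6)(s + 2). Numerator: 2(s + 2) + 5(s - 6) = (2s + 4) + (5s - 30) = 7s - 26
Result: (7s - 26)/[(s - 6)(s + 2)]


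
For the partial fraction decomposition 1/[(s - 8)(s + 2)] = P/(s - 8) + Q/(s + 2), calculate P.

Cover-up at s = 8: P = 1/(8 + 2) = 1/10


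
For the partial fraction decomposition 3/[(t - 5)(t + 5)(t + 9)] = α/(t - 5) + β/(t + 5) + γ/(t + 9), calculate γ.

Cover-up at t = -9: γ = 3/[(-9 - 5)(-9 + 5)] = 3/[(-14)(-4)] = 3/56


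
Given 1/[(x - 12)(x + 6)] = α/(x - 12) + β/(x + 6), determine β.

Cover-up at x = -6: β = 1/(-6 - 12) = -1/18


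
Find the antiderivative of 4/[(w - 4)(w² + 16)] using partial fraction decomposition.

Cover-up at w=4: α = 4/(4²+16) = 1/8. Coeff matching: β = -1/8, γ = -1/2. Decomposition: (1/8)/(w - 4) - ((1/8)w + 1/2)/(w² + 16). Integrate: linear → ln, quadratic → (1/2)ln + arctan: (1/8) ln|(w - 4)| - (1/16) ln(w² + 16) - (1/8) arctan(w/4) + C


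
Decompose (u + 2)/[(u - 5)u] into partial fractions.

At u=5: A = (1·5 + 2)/(5 - 0) = 7/5. At u=0: B = (1·0 + 2)/(0 - 5) = -2/5
Result: (7/5)/(u - 5) - (2/5)/u


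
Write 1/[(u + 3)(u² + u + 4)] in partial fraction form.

Cover-up at u = -3: A = 1/((-3)² + 1·(-3) + 4) = 1/10. Then B = -A = -1/10, C = -A·(1 - 3) = 1/5
Result: (1/10)/(u + 3) - ((1/10)u - 1/5)/(u² + u + 4)


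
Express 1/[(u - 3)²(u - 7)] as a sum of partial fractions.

Cover-up at u=7: γ = 1/(7 - 3)² = 1/16. Cover-up at u=3: β = 1/(3 - 7) = -1/4. Comparing u² coeff: α = -γ = -1/16
Result: (-1/16)/(u - 3) - (1/4)/(u - 3)² + (1/16)/(u - 7)


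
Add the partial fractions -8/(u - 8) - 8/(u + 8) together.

Common denominator (u - 8)(u + 8). Numerator: -8(u + 8) - 8(u - 8) = (-8u - 64) - (8u - 64) = -16u
Result: (-16u)/[(u - 8)(u + 8)]


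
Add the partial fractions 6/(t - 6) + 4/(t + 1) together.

Common denominator (t - 6)(t + 1). Numerator: 6(t + 1) + 4(t - 6) = (6t + 6) + (4t - 24) = 10t - 18
Result: (10t - 18)/[(t - 6)(t + 1)]


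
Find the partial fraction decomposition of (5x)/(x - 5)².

(5x) = α(x - 5) + β. At x = 5: β = 5·5 + 0 = 25. Coeff of x: α = 5
Result: 5/(x - 5) + 25/(x - 5)²


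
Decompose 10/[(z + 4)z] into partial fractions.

10/(z + 4)z = A/(z + 4) + B/z. A = 10/(-4 - 0) = -5/2, B = 10/(0 + 4) = 5/2
Result: (-5/2)/(z + 4) + (5/2)/z


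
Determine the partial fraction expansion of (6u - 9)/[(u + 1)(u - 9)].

At u=-1: A = (6·(-1) - 9)/(-1 - 9) = 3/2. At u=9: B = (6·9 - 9)/(9 + 1) = 9/2
Result: (3/2)/(u + 1) + (9/2)/(u - 9)


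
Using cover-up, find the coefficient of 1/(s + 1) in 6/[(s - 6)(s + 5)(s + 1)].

Cover (s + 1), set s=-1: 6/[(-1 - 6)(-1 + 5)] = -3/14


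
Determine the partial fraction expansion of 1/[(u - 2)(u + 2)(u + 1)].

Using cover-up method: A = 1/12, B = 1/4, C = -1/3
Result: (1/12)/(u - 2) + (1/4)/(u + 2) - (1/3)/(u + 1)


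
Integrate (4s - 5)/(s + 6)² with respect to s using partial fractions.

Decompose: α = 4, β = 4·(-6) - 5 = -29, so (4s - 5)/(s + 6)² = 4/(s + 6) - 29/(s + 6)². Integrate: ∫ α/(s + 6) ds = 4 ln|(s + 6)|; ∫ β/(s + 6)² ds = 29/(s + 6). Sum: 4 ln|(s + 6)| + 29/(s + 6) + C


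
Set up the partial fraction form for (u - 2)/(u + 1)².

Repeated linear factor: α/(u + 1) + β/(u + 1)²


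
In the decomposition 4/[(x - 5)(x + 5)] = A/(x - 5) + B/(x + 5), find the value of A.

Cover-up at x = 5: A = 4/(5 + 5) = 4/10 = 2/5


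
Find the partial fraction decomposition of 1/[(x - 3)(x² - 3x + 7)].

Cover-up at x = 3: A = 1/(3² - 3·3 + 7) = 1/7. Then B = -A = -1/7, C = -A·(-3 + 3) = 0
Result: (1/7)/(x - 3) - ((1/7)x)/(x² - 3x + 7)


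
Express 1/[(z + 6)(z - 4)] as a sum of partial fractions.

1/(z + 6)(z - 4) = α/(z + 6) + β/(z - 4). α = 1/(-6 - 4) = -1/10, β = 1/(4 + 6) = 1/10
Result: (-1/10)/(z + 6) + (1/10)/(z - 4)


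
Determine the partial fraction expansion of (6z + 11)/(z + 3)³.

(6z + 11) = A(z + 3)² + B(z + 3) + C. At z = -3: C = 6·(-3) + 11 = -7. Coefficients: A = 0, B = 6
Result: 6/(z + 3)² - 7/(z + 3)³


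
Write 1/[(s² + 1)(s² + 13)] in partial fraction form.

Coefficient matching gives P = R = 0, Q = 1/(13-1) = 1/12, S = -Q = -1/12
Result: (1/12)/(s² + 1) - (1/12)/(s² + 13)


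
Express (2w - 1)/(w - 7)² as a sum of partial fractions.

(2w - 1) = P(w - 7) + Q. At w = 7: Q = 2·7 - 1 = 13. Coeff of w: P = 2
Result: 2/(w - 7) + 13/(w - 7)²


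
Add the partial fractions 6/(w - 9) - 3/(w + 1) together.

Common denominator (w - 9)(w + 1). Numerator: 6(w + 1) - 3(w - 9) = (6w + 6) - (3w - 27) = 3w + 33
Result: (3w + 33)/[(w - 9)(w + 1)]


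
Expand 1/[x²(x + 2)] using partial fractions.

Cover-up at x=-2: γ = 1/(-2 - 0)² = 1/4. Cover-up at x=0: β = 1/(0 + 2) = 1/2. Comparing x² coeff: α = -γ = -1/4
Result: (-1/4)/x + (1/2)/x² + (1/4)/(x + 2)


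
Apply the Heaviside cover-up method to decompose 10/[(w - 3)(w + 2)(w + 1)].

Cover (w - 3), w=3: A = 10/[(3 + 2)(3 + 1)] = 1/2. Cover (w + 2), w=-2: B = 10/[(-2 - 3)(-2 + 1)] = 2. Cover (w + 1), w=-1: C = 10/[(-1 - 3)(-1 + 2)] = -5/2.
Result: (1/2)/(w - 3) + 2/(w + 2) - (5/2)/(w + 1)
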